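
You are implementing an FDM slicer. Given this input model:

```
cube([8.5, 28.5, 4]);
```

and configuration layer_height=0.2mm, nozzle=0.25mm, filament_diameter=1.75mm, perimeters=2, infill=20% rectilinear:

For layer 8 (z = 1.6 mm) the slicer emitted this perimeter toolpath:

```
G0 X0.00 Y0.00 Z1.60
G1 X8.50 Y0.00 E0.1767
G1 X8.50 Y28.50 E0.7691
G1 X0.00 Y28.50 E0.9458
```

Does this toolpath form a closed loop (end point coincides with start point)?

no

Start point (G0): (0.00, 0.00). End point (last G1): the path does not return to the start — open.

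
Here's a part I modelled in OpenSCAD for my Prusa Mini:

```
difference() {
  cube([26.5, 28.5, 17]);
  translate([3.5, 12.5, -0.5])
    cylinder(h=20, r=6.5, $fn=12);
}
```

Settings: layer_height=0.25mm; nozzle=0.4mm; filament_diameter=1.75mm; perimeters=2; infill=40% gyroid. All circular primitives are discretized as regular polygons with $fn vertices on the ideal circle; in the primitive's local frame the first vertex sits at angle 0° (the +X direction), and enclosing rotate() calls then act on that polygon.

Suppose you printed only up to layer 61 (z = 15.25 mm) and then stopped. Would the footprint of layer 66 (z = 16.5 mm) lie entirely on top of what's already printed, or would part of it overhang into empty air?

Compare the two slices. At z = 15.25: the 26.5×28.5 cube contributes its full rectangle (area 755.25 mm²); the cylinder at (3.5, 12.5): section is a regular 12-gon, circumradius r=6.5 (area = (12/2)·6.500²·sin(360°/12) = 126.75 mm²); Subtracting the remaining from the first: starting from the 26.5×28.5 cube (755.25 mm²), the r=6.5 cylinder at (3.5, 12.5) partially overlaps it — only the 105.55 mm² overlap (of its 126.75 mm²) is removed, clipping the outline — area = 649.70 mm². At z = 16.5: the cube is present — its section is the full 26.5×28.5 rectangle (area 755.25 mm²); the r=6.5 cylinder at (3.5, 12.5) gives a regular 12-gon of circumradius 6.5 (constant along its height) (area = (12/2)·6.500²·sin(360°/12) = 126.75 mm²); Subtracting the remaining from the first: starting from the 26.5×28.5 cube (755.25 mm²), the r=6.5 cylinder at (3.5, 12.5) partially overlaps it — only the 105.55 mm² overlap (of its 126.75 mm²) is removed, clipping the outline — area = 649.70 mm². Checking containment: the cross-section at z = 16.5 is a subset of the cross-section at z = 15.25.

entirely on top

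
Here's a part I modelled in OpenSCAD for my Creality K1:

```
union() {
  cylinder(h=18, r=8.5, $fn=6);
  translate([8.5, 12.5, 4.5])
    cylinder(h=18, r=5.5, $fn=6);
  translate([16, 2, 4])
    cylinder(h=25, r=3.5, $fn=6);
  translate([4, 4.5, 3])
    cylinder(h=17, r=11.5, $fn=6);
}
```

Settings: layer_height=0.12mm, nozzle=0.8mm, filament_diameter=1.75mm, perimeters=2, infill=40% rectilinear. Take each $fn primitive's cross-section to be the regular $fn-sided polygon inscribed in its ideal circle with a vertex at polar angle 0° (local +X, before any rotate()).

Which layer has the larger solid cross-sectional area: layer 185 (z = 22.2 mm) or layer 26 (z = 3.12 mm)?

layer 26 (z = 3.12 mm)

Layer 185 (z = 22.2): the cylinder is absent (z outside [0, 18]); the r=5.5 cylinder at (8.5, 12.5) contributes a regular 6-gon of circumradius 5.5 (area = (6/2)·5.500²·sin(360°/6) = 78.59 mm²); the cylinder at (16, 2): section is a regular 6-gon, circumradius r=3.5 (area = (6/2)·3.500²·sin(360°/6) = 31.83 mm²); the cylinder at (4, 4.5) does not reach this height (z outside [3, 20]); Taking the union: the 2 present regions are separate (no shared area or edge), so areas and boundary lengths simply add and each stays a separate island — area = 110.42 mm². So its area = 110.42 mm². Layer 26 (z = 3.12): the r=8.5 cylinder contributes a regular 6-gon of circumradius 8.5 (area = (6/2)·8.500²·sin(360°/6) = 187.71 mm²); the cylinder at (8.5, 12.5) does not reach this height (z outside [4.5, 22.5]); the cylinder at (16, 2) is absent (z outside [4, 29]); the r=11.5 cylinder at (4, 4.5) gives a regular 6-gon of circumradius 11.5 (constant along its height) (area = (6/2)·11.500²·sin(360°/6) = 343.60 mm²); Combining (union): the regions partially overlap — summed areas 531.31 mm² minus the doubly-counted overlap 144.21 mm² gives 387.10 mm² — area = 387.10 mm². So its area = 387.10 mm². Layer 26 is larger (387.10 vs 110.42 mm²).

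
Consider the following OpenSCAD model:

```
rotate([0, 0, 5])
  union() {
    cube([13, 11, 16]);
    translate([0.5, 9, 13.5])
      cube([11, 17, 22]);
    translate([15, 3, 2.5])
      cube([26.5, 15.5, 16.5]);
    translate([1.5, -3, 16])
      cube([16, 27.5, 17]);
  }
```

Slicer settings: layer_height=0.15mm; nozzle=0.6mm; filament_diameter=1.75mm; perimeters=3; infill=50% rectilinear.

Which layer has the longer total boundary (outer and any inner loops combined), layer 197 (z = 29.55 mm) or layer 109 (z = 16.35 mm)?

layer 109 (z = 16.35 mm)

Layer 197 (z = 29.55): the cube does not reach this height (z outside [0, 16]); the 11×17 cube at (0.5, 9) contributes its full rectangle (perimeter 56.00 mm); the cube at (15, 3) does not reach this height (z outside [2.5, 19]); the 16×27.5 cube at (1.5, -3) contributes its full rectangle (perimeter 87.00 mm); Taking the union: the regions partially overlap (shared area 155.00 mm²), so the edge portions inside another operand are dropped and the merged outline is re-measured after clipping — boundary = 92.00 mm; (rotated 5° about Z; rotation is an isometry so areas/perimeters/island counts are preserved). So its perimeter = 92.00 mm. Layer 109 (z = 16.35): the cube does not reach this height (z outside [0, 16]); the 11×17 cube at (0.5, 9) contributes its full rectangle (perimeter 56.00 mm); the cube at (15, 3) is present — its section is the full 26.5×15.5 rectangle (perimeter 84.00 mm); the cube at (1.5, -3) (footprint 16×27.5) is included at this height (perimeter 87.00 mm); Combining (union): the regions partially overlap (shared area 193.75 mm²), so the edge portions inside another operand are dropped and the merged outline is re-measured after clipping — boundary = 140.00 mm; (rotated 5° about Z; rotation is an isometry so areas/perimeters/island counts are preserved). So its perimeter = 140.00 mm. Layer 109 is larger (140.00 vs 92.00 mm).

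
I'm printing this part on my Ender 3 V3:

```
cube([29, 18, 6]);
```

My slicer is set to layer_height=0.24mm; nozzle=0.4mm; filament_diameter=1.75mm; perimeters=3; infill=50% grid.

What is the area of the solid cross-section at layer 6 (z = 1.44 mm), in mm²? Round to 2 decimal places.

522.00 mm²

At z = 1.44 mm: the cube (footprint 29×18) is included at this height (area 522.00 mm²). Overall, the cross-section is a single solid region. Net area = 522.00 mm².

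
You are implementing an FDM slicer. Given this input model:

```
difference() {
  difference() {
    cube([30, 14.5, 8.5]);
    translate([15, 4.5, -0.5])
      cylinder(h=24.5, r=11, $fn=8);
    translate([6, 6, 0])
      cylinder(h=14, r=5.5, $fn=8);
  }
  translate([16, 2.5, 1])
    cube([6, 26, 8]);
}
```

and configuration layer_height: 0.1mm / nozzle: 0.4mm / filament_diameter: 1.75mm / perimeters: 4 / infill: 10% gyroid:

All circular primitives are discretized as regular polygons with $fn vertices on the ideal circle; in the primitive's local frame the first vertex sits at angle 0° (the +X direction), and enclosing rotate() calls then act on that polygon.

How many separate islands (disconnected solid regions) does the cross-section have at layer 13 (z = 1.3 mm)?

2

At z = 1.3 mm: the cube (footprint 30×14.5) is included at this height; the r=11 cylinder at (15, 4.5) gives a regular 8-gon of circumradius 11 (constant along its height); the r=5.5 cylinder at (6, 6) gives a regular 8-gon of circumradius 5.5 (constant along its height); Taking the first minus the rest: starting from the 30×14.5 cube, the r=11 cylinder at (15, 4.5) partially overlaps it — only the 259.32 mm² overlap (of its 342.24 mm²) is removed, clipping the outline; the r=5.5 cylinder at (6, 6) partially overlaps it — only the 34.13 mm² overlap (of its 85.56 mm²) is removed, clipping the outline — 2 connected regions; the cube at (16, 2.5) is present — its section is the full 6×26 rectangle; Subtracting the remaining from the first: starting from the result so far, the 6×26 cube at (16, 2.5) partially overlaps it — only the 4.36 mm² overlap (of its 156.00 mm²) is removed, clipping the outline — 2 connected regions. Overall, the cross-section has 2 separate islands. Island count = 2.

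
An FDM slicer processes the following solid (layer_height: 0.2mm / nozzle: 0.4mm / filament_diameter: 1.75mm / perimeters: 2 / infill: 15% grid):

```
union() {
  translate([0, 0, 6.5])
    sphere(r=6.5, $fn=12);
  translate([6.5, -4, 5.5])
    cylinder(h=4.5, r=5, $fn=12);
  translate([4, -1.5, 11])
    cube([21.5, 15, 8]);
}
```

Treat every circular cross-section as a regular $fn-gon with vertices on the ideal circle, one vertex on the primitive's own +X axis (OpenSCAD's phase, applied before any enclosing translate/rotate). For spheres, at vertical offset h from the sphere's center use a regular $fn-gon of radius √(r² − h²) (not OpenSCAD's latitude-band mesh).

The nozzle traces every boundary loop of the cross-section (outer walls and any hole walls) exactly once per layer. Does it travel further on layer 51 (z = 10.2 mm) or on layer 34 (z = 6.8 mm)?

Layer 51 (z = 10.2): the r=6.5 sphere contributes a regular 12-gon of circumradius √(6.5²−3.7²) = 5.344 (perimeter = 2·12·5.344·sin(180°/12) = 33.20 mm); the cylinder at (6.5, -4) is absent (z outside [5.5, 10]); the cube at (4, -1.5) does not reach this height (z outside [11, 19]); Merging all regions: only the r=6.5 sphere is present, so the union is just that shape — boundary = 33.20 mm. So its perimeter = 33.20 mm. Layer 34 (z = 6.8): the sphere: section is a regular 12-gon, circumradius = √(r²−h²) = √(6.5²−0.3²) = 6.493 (perimeter = 2·12·6.493·sin(180°/12) = 40.33 mm); the cylinder at (6.5, -4): section is a regular 12-gon, circumradius r=5 (perimeter = 2·12·5.000·sin(180°/12) = 31.06 mm); the cube at (4, -1.5) is absent (z outside [11, 19]); Merging all regions: the regions partially overlap (shared area 20.25 mm²), so the edge portions inside another operand are dropped and the merged outline is re-measured after clipping — boundary = 52.92 mm. So its perimeter = 52.92 mm. Layer 34 is larger (52.92 vs 33.20 mm).

layer 34 (z = 6.8 mm)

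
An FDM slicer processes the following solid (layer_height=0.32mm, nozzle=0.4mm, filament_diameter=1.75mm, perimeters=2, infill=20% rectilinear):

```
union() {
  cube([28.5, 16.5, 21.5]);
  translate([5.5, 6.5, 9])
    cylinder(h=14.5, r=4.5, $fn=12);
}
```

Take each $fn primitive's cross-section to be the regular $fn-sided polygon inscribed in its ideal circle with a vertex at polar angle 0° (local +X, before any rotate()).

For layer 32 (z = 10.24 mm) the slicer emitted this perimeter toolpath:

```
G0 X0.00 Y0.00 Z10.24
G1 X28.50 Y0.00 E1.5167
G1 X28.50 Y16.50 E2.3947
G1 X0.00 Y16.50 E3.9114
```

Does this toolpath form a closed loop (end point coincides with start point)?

Start point (G0): (0.00, 0.00). End point (last G1): the path does not return to the start — open.

no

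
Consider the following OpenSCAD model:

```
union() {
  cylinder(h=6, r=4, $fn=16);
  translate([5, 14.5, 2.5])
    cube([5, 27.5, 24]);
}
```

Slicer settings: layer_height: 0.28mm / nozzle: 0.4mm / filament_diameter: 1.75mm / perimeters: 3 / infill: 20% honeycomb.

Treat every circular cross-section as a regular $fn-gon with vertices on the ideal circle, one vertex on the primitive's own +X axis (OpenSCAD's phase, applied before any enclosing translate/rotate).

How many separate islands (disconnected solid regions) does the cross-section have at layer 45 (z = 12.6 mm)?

1

At z = 12.6 mm: the cylinder does not reach this height (z outside [0, 6]); the cube at (5, 14.5) (footprint 5×27.5) is included at this height; Taking the union: only the 5×27.5 cube at (5, 14.5) is present, so the union is just that shape — 1 connected region. Overall, the cross-section is a single solid region. Island count = 1.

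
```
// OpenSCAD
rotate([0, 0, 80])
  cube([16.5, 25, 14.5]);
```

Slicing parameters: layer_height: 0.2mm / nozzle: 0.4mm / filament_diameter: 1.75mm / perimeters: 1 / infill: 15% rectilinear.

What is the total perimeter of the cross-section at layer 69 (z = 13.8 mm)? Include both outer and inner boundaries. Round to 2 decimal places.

83.00 mm

At z = 13.8 mm: the cube (footprint 16.5×25) is included at this height (perimeter 83.00 mm); (whole slice rotated 80° about Z — lengths, areas and connectivity unchanged). Overall, the cross-section is a single solid region. Total boundary length (outer) = 83.00 mm.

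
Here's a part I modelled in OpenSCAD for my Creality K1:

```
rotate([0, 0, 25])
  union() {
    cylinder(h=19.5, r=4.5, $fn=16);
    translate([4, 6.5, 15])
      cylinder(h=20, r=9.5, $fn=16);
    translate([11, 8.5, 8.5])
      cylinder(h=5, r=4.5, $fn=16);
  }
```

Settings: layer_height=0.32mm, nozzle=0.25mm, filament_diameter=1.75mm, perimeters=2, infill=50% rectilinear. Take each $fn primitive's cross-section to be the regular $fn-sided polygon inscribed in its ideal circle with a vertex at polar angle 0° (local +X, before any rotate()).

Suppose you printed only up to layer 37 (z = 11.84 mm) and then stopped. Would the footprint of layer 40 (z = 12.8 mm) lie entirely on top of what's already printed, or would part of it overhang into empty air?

entirely on top

Compare the two slices. At z = 11.84: the r=4.5 cylinder gives a regular 16-gon of circumradius 4.5 (constant along its height) (area = (16/2)·4.500²·sin(360°/16) = 61.99 mm²); the cylinder at (4, 6.5) is not intersected at this z (z outside [15, 35]); the r=4.5 cylinder at (11, 8.5) contributes a regular 16-gon of circumradius 4.5 (area = (16/2)·4.500²·sin(360°/16) = 61.99 mm²); Merging all regions: the 2 present regions are separate (no shared area or edge), so areas and boundary lengths simply add and each stays a separate island — area = 123.99 mm²; (whole slice rotated 25° about Z — lengths, areas and connectivity unchanged). At z = 12.8: the r=4.5 cylinder contributes a regular 16-gon of circumradius 4.5 (area = (16/2)·4.500²·sin(360°/16) = 61.99 mm²); the cylinder at (4, 6.5) does not reach this height (z outside [15, 35]); the r=4.5 cylinder at (11, 8.5) contributes a regular 16-gon of circumradius 4.5 (area = (16/2)·4.500²·sin(360°/16) = 61.99 mm²); Combining (union): the 2 present regions are separate (no shared area or edge), so areas and boundary lengths simply add and each stays a separate island — area = 123.99 mm²; (rotated 25° about Z; rotation is an isometry so areas/perimeters/island counts are preserved). Checking containment: the cross-section at z = 12.8 is a subset of the cross-section at z = 11.84.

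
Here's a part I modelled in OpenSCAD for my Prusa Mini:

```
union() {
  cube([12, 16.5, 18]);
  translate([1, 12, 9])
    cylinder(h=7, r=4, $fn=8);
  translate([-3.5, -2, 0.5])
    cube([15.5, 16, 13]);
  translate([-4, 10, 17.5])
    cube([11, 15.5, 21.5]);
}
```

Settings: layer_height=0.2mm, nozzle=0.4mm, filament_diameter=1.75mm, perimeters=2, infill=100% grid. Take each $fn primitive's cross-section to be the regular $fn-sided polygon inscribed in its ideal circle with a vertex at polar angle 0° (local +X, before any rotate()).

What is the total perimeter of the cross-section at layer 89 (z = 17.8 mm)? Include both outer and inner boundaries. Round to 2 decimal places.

83.00 mm

At z = 17.8 mm: the cube (footprint 12×16.5) is included at this height (perimeter 57.00 mm); the cylinder at (1, 12) is absent (z outside [9, 16]); the cube at (-3.5, -2) is not intersected at this z (z outside [0.5, 13.5]); the cube at (-4, 10) is present — its section is the full 11×15.5 rectangle (perimeter 53.00 mm); Taking the union: the regions partially overlap (shared area 45.50 mm²), so the edge portions inside another operand are dropped and the merged outline is re-measured after clipping — boundary = 83.00 mm. Overall, the cross-section is a single solid region. Total boundary length (outer) = 83.00 mm.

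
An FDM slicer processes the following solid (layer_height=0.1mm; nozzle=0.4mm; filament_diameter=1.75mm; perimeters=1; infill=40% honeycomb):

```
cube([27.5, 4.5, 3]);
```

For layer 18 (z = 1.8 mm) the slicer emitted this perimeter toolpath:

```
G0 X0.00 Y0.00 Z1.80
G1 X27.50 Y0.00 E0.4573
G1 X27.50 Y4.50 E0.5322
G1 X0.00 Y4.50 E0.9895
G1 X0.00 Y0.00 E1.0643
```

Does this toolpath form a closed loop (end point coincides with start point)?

yes

Start point (G0): (0.00, 0.00). End point (last G1): the path returns to the start — closed.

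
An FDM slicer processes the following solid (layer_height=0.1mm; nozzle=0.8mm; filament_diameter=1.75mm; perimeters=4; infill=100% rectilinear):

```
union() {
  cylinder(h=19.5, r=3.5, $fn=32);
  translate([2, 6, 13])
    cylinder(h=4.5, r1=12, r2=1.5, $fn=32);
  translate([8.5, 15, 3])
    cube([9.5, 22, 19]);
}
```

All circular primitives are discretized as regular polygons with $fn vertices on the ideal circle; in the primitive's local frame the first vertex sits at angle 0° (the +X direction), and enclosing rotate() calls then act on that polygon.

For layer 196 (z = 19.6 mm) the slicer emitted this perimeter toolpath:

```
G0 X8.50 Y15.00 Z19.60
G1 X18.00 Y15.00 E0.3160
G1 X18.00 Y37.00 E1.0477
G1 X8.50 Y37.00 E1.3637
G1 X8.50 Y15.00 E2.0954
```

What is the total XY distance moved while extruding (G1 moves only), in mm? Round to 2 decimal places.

Sum the Euclidean lengths of each G1 segment: total = 63.00 mm.

63.00 mm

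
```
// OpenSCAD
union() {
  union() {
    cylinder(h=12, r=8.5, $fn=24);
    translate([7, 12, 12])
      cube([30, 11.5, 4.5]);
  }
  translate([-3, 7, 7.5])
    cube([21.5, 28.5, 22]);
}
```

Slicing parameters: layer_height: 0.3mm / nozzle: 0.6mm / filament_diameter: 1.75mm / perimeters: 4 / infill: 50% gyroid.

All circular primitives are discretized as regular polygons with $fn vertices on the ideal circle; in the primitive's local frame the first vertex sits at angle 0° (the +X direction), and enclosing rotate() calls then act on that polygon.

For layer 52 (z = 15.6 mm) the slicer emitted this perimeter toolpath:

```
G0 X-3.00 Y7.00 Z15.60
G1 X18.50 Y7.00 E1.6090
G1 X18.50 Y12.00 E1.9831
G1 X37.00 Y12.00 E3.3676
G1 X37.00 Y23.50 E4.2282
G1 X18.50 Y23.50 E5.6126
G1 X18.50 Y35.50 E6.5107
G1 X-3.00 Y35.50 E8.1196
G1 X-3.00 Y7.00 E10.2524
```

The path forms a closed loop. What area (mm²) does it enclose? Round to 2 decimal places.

Apply the shoelace formula to the sequence of (X, Y) vertices; enclosed area = 825.50 mm².

825.50 mm²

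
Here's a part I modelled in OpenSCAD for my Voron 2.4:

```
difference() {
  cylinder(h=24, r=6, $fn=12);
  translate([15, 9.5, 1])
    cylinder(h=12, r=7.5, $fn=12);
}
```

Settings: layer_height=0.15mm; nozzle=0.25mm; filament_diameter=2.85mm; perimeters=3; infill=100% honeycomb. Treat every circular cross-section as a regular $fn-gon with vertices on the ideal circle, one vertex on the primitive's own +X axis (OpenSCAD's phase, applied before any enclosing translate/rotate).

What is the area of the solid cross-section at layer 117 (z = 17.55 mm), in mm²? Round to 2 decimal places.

At z = 17.55 mm: the cylinder: section is a regular 12-gon, circumradius r=6 (area = (12/2)·6.000²·sin(360°/12) = 108.00 mm²); the cylinder at (15, 9.5) is absent (z outside [1, 13]); Subtracting the remaining from the first: none of the subtracted shapes is present at this height, so the r=6 cylinder is unchanged — area = 108.00 mm². Overall, the cross-section is a single solid region. Net area = 108.00 mm².

108.00 mm²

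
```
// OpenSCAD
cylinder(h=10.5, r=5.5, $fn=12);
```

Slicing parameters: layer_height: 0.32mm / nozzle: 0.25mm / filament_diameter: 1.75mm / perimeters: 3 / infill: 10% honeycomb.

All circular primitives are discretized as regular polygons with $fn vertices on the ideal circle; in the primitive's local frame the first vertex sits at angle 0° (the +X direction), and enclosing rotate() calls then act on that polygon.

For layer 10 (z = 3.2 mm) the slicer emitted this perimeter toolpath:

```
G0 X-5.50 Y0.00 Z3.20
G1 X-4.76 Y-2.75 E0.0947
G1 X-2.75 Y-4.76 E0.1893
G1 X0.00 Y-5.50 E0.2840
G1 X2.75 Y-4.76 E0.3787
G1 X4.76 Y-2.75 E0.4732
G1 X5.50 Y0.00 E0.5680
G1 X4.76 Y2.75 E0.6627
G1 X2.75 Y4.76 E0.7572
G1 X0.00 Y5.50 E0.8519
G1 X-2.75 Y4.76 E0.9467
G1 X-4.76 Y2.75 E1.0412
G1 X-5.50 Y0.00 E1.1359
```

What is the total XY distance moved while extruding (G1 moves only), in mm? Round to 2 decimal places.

34.15 mm

Sum the Euclidean lengths of each G1 segment: total = 34.15 mm.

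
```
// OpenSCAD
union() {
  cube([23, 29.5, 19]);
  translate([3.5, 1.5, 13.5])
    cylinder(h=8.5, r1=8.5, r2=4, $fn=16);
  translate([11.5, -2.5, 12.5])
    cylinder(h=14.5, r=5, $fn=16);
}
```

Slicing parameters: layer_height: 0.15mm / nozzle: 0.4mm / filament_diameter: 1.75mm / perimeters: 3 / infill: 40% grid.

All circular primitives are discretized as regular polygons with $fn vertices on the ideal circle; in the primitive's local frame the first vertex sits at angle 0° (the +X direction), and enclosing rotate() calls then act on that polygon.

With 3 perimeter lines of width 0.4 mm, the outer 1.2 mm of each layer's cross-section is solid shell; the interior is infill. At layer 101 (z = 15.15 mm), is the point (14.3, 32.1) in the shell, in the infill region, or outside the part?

outside

At z = 15.15 mm: the 23×29.5 cube contributes its full rectangle; the cone at (3.5, 1.5) contributes a regular 16-gon of circumradius 7.626 (interpolated between r1=8.5 and r2=4 at t=0.194); the r=5 cylinder at (11.5, -2.5) contributes a regular 16-gon of circumradius 5; Taking the union: the regions partially overlap (shared area 115.28 mm²), so overlapping operands fuse into one piece — 1 connected region. Overall, the cross-section is a single solid region. The nearest boundary edge runs (0.00, 29.50)→(23.00, 29.50); distance from the point to it = 2.60 mm. The point is not inside any of the regions above, so it lies outside the cross-section (2.60 mm from the nearest boundary).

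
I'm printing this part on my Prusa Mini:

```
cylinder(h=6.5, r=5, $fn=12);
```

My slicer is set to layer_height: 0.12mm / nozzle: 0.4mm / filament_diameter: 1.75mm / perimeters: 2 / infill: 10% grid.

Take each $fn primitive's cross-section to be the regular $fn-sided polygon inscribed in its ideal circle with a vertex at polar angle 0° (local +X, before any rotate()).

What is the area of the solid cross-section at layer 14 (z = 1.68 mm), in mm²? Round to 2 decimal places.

75.00 mm²

At z = 1.68 mm: the cylinder: section is a regular 12-gon, circumradius r=5 (area = (12/2)·5.000²·sin(360°/12) = 75.00 mm²). Overall, the cross-section is a single solid region. Net area = 75.00 mm².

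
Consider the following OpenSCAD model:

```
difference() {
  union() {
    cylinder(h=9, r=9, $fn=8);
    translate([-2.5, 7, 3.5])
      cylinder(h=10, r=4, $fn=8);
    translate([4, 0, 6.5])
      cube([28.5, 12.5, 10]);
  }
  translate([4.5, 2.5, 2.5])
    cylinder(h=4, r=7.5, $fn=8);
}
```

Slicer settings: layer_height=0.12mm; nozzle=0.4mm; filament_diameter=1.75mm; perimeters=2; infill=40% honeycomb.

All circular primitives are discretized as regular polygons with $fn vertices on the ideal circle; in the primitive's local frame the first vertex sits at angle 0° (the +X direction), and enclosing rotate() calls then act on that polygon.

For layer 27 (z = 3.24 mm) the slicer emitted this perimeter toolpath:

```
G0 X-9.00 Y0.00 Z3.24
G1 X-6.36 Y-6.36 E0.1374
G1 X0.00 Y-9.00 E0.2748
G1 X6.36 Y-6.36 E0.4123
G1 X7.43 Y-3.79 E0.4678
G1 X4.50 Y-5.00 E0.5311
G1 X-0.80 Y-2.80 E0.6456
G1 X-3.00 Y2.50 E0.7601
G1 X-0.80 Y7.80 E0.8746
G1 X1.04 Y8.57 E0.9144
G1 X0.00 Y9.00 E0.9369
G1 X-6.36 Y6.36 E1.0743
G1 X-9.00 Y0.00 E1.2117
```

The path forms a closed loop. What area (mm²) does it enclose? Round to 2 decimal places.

117.62 mm²

Apply the shoelace formula to the sequence of (X, Y) vertices; enclosed area = 117.62 mm².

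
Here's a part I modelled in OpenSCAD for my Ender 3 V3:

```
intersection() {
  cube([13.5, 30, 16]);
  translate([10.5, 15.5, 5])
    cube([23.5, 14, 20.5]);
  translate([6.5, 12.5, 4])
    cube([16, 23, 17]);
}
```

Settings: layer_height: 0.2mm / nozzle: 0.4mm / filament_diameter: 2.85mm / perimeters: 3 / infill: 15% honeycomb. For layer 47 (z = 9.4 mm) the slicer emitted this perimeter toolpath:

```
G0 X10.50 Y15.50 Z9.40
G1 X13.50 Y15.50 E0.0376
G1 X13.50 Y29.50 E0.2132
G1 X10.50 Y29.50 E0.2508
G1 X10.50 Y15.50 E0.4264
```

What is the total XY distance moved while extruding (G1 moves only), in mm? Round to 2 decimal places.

Sum the Euclidean lengths of each G1 segment: total = 34.00 mm.

34.00 mm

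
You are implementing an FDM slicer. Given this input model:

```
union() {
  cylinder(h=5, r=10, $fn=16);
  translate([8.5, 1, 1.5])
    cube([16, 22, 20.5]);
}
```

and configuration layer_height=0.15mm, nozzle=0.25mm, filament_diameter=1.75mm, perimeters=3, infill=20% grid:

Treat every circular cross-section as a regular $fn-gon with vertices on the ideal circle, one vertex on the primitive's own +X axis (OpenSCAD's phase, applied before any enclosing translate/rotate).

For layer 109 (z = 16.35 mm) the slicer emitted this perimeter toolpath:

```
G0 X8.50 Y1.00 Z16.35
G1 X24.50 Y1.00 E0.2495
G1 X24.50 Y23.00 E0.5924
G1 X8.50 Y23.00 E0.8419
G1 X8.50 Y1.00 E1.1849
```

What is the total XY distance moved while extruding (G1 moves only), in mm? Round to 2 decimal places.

76.00 mm

Sum the Euclidean lengths of each G1 segment: total = 76.00 mm.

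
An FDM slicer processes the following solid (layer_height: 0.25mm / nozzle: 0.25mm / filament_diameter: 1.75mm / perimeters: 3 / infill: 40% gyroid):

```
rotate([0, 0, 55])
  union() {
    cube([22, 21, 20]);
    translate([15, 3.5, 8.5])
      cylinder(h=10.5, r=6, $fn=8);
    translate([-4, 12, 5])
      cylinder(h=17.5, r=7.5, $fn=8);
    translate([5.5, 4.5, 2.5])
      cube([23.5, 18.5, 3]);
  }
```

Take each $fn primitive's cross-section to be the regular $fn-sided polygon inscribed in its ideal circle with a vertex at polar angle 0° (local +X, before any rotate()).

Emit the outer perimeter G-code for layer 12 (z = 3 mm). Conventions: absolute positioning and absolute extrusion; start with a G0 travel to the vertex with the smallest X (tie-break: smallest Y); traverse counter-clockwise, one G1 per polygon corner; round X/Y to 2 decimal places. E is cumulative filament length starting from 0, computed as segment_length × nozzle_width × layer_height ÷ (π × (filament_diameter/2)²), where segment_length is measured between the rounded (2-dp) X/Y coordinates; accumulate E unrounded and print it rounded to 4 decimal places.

G0 X-17.20 Y12.05 Z3.00
G1 X0.00 Y0.00 E0.5457
G1 X12.62 Y18.02 E1.1173
G1 X8.93 Y20.60 E1.2343
G1 X12.95 Y26.34 E1.4164
G1 X-2.21 Y36.95 E1.8973
G1 X-15.69 Y17.70 E2.5079
G1 X-14.05 Y16.55 E2.5599
G1 X-17.20 Y12.05 E2.7027

At z = 3 mm: the 22×21 cube contributes its full rectangle; the cylinder at (15, 3.5) is not intersected at this z (z outside [8.5, 19]); the cylinder at (-4, 12) is absent (z outside [5, 22.5]); the 23.5×18.5 cube at (5.5, 4.5) contributes its full rectangle; Taking the union: the regions partially overlap (shared area 272.25 mm²), so overlapping operands fuse into one piece — 1 connected region; (rotated 55° about Z; rotation is an isometry so areas/perimeters/island counts are preserved). The outline is a single polygon with 8 vertices. Extrusion per mm of travel: 0.25 × 0.25 / (π × 0.875²) = 0.025984. Accumulating E over each segment gives final E = 2.7027.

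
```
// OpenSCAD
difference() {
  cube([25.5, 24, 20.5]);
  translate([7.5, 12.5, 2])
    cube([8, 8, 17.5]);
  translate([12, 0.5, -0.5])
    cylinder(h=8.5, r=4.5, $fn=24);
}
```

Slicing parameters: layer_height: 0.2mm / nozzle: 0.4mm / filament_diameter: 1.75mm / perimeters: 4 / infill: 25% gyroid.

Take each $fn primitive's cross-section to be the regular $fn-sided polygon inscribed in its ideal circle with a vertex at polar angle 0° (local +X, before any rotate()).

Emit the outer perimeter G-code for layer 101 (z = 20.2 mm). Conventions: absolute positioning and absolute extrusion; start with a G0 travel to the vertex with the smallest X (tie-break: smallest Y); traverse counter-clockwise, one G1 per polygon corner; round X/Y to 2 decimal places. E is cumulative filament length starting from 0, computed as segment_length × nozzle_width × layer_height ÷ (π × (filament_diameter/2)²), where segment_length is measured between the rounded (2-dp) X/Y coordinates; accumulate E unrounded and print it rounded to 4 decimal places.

At z = 20.2 mm: the 25.5×24 cube contributes its full rectangle; the cube at (7.5, 12.5) does not reach this height (z outside [2, 19.5]); the cylinder at (12, 0.5) is absent (z outside [-0.5, 8]); Subtracting the remaining from the first: none of the subtracted shapes is present at this height, so the 25.5×24 cube is unchanged — 1 connected region. The outline is a single polygon with 4 vertices. Extrusion per mm of travel: 0.4 × 0.2 / (π × 0.875²) = 0.033260. Accumulating E over each segment gives final E = 3.2928.

G0 X0.00 Y0.00 Z20.20
G1 X25.50 Y0.00 E0.8481
G1 X25.50 Y24.00 E1.6464
G1 X0.00 Y24.00 E2.4945
G1 X0.00 Y0.00 E3.2928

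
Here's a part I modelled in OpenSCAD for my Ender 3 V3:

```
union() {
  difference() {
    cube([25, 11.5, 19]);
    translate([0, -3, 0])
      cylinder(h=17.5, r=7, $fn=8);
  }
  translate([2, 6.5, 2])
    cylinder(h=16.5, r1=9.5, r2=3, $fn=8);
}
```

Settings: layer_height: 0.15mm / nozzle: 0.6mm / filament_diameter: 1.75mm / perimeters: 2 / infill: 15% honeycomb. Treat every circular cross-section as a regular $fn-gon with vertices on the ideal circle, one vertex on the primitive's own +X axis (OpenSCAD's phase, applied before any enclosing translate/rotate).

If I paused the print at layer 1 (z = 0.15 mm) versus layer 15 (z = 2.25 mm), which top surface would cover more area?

layer 15 (z = 2.25 mm)

Layer 1 (z = 0.15): the cube is present — its section is the full 25×11.5 rectangle (area 287.50 mm²); the r=7 cylinder at (0, -3) contributes a regular 8-gon of circumradius 7 (area = (8/2)·7.000²·sin(360°/8) = 138.59 mm²); After the difference (first − rest): starting from the 25×11.5 cube (287.50 mm²), the r=7 cylinder at (0, -3) partially overlaps it — only the 15.51 mm² overlap (of its 138.59 mm²) is removed, clipping the outline — area = 271.99 mm²; the cone at (2, 6.5) is absent (z outside [2, 18.5]); Combining (union): only the result so far is present, so the union is just that shape — area = 271.99 mm². So its area = 271.99 mm². Layer 15 (z = 2.25): the cube is present — its section is the full 25×11.5 rectangle (area 287.50 mm²); the r=7 cylinder at (0, -3) gives a regular 8-gon of circumradius 7 (constant along its height) (area = (8/2)·7.000²·sin(360°/8) = 138.59 mm²); After the difference (first − rest): starting from the 25×11.5 cube (287.50 mm²), the r=7 cylinder at (0, -3) partially overlaps it — only the 15.51 mm² overlap (of its 138.59 mm²) is removed, clipping the outline — area = 271.99 mm²; the cone at (2, 6.5) (r1=9.5→r2=3) has section circumradius 9.402 here — a regular 8-gon (area = (8/2)·9.402²·sin(360°/8) = 250.00 mm²); Combining (union): the regions partially overlap — summed areas 521.99 mm² minus the doubly-counted overlap 101.68 mm² gives 420.31 mm² — area = 420.31 mm². So its area = 420.31 mm². Layer 15 is larger (420.31 vs 271.99 mm²).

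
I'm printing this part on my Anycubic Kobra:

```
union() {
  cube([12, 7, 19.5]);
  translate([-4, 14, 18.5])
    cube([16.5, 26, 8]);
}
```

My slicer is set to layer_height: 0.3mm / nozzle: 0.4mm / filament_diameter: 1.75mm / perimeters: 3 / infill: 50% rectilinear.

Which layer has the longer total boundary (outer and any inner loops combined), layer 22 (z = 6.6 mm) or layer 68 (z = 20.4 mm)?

layer 68 (z = 20.4 mm)

Layer 22 (z = 6.6): the cube (footprint 12×7) is included at this height (perimeter 38.00 mm); the cube at (-4, 14) is absent (z outside [18.5, 26.5]); Merging all regions: only the 12×7 cube is present, so the union is just that shape — boundary = 38.00 mm. So its perimeter = 38.00 mm. Layer 68 (z = 20.4): the cube is absent (z outside [0, 19.5]); the 16.5×26 cube at (-4, 14) contributes its full rectangle (perimeter 85.00 mm); Merging all regions: only the 16.5×26 cube at (-4, 14) is present, so the union is just that shape — boundary = 85.00 mm. So its perimeter = 85.00 mm. Layer 68 is larger (85.00 vs 38.00 mm).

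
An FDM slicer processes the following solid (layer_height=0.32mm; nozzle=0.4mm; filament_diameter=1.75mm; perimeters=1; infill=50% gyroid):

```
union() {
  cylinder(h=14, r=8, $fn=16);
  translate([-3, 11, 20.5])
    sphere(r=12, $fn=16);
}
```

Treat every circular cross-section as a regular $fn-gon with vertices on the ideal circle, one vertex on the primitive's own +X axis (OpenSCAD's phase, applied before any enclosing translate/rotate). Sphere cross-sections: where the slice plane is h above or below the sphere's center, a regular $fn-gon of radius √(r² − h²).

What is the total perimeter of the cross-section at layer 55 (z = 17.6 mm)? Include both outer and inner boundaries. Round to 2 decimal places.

72.69 mm

At z = 17.6 mm: the cylinder is not intersected at this z (z outside [0, 14]); the r=12 sphere at (-3, 11) contributes a regular 16-gon of circumradius √(12²−2.9²) = 11.644 (perimeter = 2·16·11.644·sin(180°/16) = 72.69 mm); Combining (union): only the r=12 sphere at (-3, 11) is present, so the union is just that shape — boundary = 72.69 mm. Overall, the cross-section is a single solid region. Total boundary length (outer) = 72.69 mm.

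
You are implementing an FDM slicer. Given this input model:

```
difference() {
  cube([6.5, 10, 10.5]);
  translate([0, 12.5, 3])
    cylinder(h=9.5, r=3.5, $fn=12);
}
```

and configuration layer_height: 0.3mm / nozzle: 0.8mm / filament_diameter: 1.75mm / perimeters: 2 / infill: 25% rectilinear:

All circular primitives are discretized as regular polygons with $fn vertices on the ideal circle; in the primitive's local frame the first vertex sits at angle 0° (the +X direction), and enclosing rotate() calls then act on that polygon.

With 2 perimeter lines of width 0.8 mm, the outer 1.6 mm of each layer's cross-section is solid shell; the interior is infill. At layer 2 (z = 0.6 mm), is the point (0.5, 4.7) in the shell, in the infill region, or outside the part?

At z = 0.6 mm: the cube is present — its section is the full 6.5×10 rectangle; the cylinder at (0, 12.5) does not reach this height (z outside [3, 12.5]); Subtracting the remaining from the first: none of the subtracted shapes is present at this height, so the 6.5×10 cube is unchanged — 1 connected region. Overall, the cross-section is a single solid region. The nearest boundary edge runs (0.00, 10.00)→(0.00, 0.00); distance from the point to it = 0.50 mm. The point is inside the cross-section, 0.50 mm from the nearest boundary — within the 1.6 mm shell band (2 × 0.8).

shell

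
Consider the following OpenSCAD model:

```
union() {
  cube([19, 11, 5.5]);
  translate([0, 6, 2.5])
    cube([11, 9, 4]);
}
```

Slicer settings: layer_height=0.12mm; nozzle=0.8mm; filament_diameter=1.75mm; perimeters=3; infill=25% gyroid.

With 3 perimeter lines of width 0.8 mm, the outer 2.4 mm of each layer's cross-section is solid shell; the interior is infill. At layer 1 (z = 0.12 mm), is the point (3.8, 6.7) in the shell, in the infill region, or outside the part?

infill

At z = 0.12 mm: the cube (footprint 19×11) is included at this height; the cube at (0, 6) is not intersected at this z (z outside [2.5, 6.5]); Combining (union): only the 19×11 cube is present, so the union is just that shape — 1 connected region. Overall, the cross-section is a single solid region. The nearest boundary edge runs (0.00, 11.00)→(0.00, 0.00); distance from the point to it = 3.80 mm. The point is inside the cross-section and 3.80 mm from the nearest boundary — more than the 2.4 mm shell width (3 × 0.8), so it's in the infill interior.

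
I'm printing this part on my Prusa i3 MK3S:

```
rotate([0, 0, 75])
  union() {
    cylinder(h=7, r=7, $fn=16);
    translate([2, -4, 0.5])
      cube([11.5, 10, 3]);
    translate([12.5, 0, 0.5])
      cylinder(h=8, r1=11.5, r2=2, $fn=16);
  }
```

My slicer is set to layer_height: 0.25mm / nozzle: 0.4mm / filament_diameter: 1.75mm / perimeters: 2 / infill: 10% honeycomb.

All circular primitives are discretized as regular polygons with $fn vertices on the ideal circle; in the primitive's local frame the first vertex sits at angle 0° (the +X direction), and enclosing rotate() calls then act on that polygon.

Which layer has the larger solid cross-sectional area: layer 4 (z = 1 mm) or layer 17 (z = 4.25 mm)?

layer 4 (z = 1 mm)

Layer 4 (z = 1): the r=7 cylinder gives a regular 16-gon of circumradius 7 (constant along its height) (area = (16/2)·7.000²·sin(360°/16) = 150.01 mm²); the 11.5×10 cube at (2, -4) contributes its full rectangle (area 115.00 mm²); the cone at (12.5, 0): at t=0.062 of its height the radius interpolates to r₁+(r₂−r₁)t = 10.906, giving a regular 16-gon of that circumradius (area = (16/2)·10.906²·sin(360°/16) = 364.15 mm²); Merging all regions: the regions partially overlap — summed areas 629.16 mm² minus the doubly-counted overlap 157.91 mm² gives 471.25 mm² — area = 471.25 mm²; (whole slice rotated 75° about Z — lengths, areas and connectivity unchanged). So its area = 471.25 mm². Layer 17 (z = 4.25): the r=7 cylinder contributes a regular 16-gon of circumradius 7 (area = (16/2)·7.000²·sin(360°/16) = 150.01 mm²); the cube at (2, -4) is absent (z outside [0.5, 3.5]); the cone at (12.5, 0): at t=0.469 of its height the radius interpolates to r₁+(r₂−r₁)t = 7.047, giving a regular 16-gon of that circumradius (area = (16/2)·7.047²·sin(360°/16) = 152.03 mm²); Combining (union): the regions partially overlap — summed areas 302.04 mm² minus the doubly-counted overlap 5.61 mm² gives 296.43 mm² — area = 296.43 mm²; (rotated 75° about Z; rotation is an isometry so areas/perimeters/island counts are preserved). So its area = 296.43 mm². Layer 4 is larger (471.25 vs 296.43 mm²).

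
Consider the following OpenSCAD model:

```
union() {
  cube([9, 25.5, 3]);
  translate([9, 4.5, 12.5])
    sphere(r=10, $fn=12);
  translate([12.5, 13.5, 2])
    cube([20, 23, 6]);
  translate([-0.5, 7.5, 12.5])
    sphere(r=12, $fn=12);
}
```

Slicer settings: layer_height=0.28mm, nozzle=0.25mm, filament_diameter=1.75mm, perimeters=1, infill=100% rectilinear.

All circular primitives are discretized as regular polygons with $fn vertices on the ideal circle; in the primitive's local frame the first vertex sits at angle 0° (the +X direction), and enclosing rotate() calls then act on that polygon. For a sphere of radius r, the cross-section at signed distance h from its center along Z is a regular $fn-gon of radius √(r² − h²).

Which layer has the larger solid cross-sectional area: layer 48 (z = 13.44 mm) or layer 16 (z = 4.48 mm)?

Layer 48 (z = 13.44): the cube is not intersected at this z (z outside [0, 3]); the r=10 sphere at (9, 4.5) slices to a regular 12-gon of circumradius 9.956 (√(r²−h²) with h=0.94 from center) (area = (12/2)·9.956²·sin(360°/12) = 297.35 mm²); the cube at (12.5, 13.5) is absent (z outside [2, 8]); the r=12 sphere at (-0.5, 7.5) contributes a regular 12-gon of circumradius √(12²−0.94²) = 11.963 (area = (12/2)·11.963²·sin(360°/12) = 429.35 mm²); Combining (union): the regions partially overlap — summed areas 726.70 mm² minus the doubly-counted overlap 153.49 mm² gives 573.21 mm² — area = 573.21 mm². So its area = 573.21 mm². Layer 16 (z = 4.48): the cube is absent (z outside [0, 3]); the r=10 sphere at (9, 4.5) slices to a regular 12-gon of circumradius 5.973 (√(r²−h²) with h=8.02 from center) (area = (12/2)·5.973²·sin(360°/12) = 107.04 mm²); the 20×23 cube at (12.5, 13.5) contributes its full rectangle (area 460.00 mm²); the sphere at (-0.5, 7.5): section is a regular 12-gon, circumradius = √(r²−h²) = √(12²−8.02²) = 8.926 (area = (12/2)·8.926²·sin(360°/12) = 239.04 mm²); Taking the union: the regions partially overlap — summed areas 806.08 mm² minus the doubly-counted overlap 32.55 mm² gives 773.53 mm² — area = 773.53 mm². So its area = 773.53 mm². Layer 16 is larger (773.53 vs 573.21 mm²).

layer 16 (z = 4.48 mm)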